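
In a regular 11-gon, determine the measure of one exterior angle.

Each exterior angle of a regular n-gon is 360 / n.
For n = 11: 360 / 11 = 360/11 degrees.

360/11 degrees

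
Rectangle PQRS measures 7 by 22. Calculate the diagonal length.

A rectangle's diagonal splits it into two right triangles, with the diagonal as the hypotenuse.
By the Pythagorean theorem, d^2 = 7^2 + 22^2 = 533.
Therefore d = sqrt(533).

sqrt(533)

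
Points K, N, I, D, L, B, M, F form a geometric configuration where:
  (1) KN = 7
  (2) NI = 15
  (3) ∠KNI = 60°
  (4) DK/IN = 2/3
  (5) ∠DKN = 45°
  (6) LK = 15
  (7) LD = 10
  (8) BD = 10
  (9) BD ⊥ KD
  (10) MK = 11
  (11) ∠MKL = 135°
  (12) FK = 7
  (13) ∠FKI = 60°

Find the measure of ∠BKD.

From the given relations: DK = 2/3·IN = 2/3·15 = 10.
Step 1: By the law of cosines on triangle KDB: KB² = 10² + 10² − 2·10·10·cos(90°) = 200, so KB = 10·√2.
Step 2: By the inverse law of cosines on triangle BKD: cos(∠BKD) = ((10·√2)² + 10² − 10²) / (2·10·√2·10) = 200/282.84 = 0.7071, so ∠BKD = 45°.

Therefore, the measure of angle ∠BKD = 45°.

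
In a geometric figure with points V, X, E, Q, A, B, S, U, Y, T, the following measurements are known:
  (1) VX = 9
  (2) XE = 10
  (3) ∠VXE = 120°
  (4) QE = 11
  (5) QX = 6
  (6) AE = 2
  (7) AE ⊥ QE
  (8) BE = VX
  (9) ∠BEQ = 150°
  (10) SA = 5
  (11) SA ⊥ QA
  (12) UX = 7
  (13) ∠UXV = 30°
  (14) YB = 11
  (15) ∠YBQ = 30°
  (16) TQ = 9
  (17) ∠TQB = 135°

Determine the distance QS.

Step 1: By the law of cosines on triangle QEA: QA² = 11² + 2² − 2·11·2·cos(90°) = 125, so QA = 5·√5.
Step 2: By the law of cosines on triangle QAS: QS² = (5·√5)² + 5² − 2·5·√5·5·cos(90°) = 150, so QS = 5·√6.

Therefore, the length of QS = 5·√6.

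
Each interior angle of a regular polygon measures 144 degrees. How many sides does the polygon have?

The exterior angle is the supplement of the interior angle: 180 - 144 = 36 degrees.
Since the exterior angles of any convex polygon sum to 360 degrees, the number of sides is 360 / 36 = 10.

10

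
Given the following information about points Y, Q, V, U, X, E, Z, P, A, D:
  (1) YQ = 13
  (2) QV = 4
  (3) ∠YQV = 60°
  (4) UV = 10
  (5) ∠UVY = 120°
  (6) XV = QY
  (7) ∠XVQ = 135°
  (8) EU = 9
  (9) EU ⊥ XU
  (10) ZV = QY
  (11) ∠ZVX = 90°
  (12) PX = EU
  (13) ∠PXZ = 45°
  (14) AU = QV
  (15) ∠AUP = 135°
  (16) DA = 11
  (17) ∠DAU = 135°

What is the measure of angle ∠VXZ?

From the given relations: XV = QY = 13; ZV = QY = 13.
Step 1: By the law of cosines on triangle XVZ: XZ² = 13² + 13² − 2·13·13·cos(90°) = 338, so XZ = 13·√2.
Step 2: By the inverse law of cosines on triangle VXZ: cos(∠VXZ) = (13² + (13·√2)² − 13²) / (2·13·13·√2) = 338/478 = 0.7071, so ∠VXZ = 45°.

Therefore, the measure of angle ∠VXZ = 45°.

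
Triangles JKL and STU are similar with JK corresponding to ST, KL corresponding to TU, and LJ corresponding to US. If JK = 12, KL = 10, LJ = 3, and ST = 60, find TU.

k = 60/12 = 5. TU = 5 * 10 = 50.

50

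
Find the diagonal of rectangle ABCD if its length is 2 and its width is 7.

Using the Pythagorean theorem:
d² = 2² + 7² = 4 + 49 = 53
d = sqrt(53)

sqrt(53)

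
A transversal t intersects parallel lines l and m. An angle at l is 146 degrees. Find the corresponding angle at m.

When a transversal crosses parallel lines, angles in the same position at each intersection are called corresponding angles.
These are always equal, so the answer is 146 degrees.

146 degrees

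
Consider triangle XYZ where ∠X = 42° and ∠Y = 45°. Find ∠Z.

Let angle Z = x. Then 42 + 45 + x = 180.
x = 180 - 87 = 93 degrees.

93 degrees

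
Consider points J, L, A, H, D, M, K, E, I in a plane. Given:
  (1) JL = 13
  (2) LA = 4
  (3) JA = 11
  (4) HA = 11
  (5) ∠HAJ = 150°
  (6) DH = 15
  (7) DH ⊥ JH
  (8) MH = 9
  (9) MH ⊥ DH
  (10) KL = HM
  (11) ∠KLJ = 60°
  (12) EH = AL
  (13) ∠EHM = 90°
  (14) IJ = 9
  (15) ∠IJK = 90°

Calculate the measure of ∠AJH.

Step 1: By the law of cosines on triangle JAH: JH² = 11² + 11² − 2·11·11·cos(150°) = 451.58, so JH ≈ 21.25.
Step 2: By the inverse law of cosines on triangle AJH: cos(∠AJH) = (11² + 21.25² − 11²) / (2·11·21.25) = 451.58/467.51 = 0.9659, so ∠AJH = 15°.

Therefore, the measure of angle ∠AJH = 15°.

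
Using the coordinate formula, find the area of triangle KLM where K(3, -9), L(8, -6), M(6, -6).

Shoelace: Area = (1/2)|3(-6--6) + 8(-6--9) + 6(-9--6)| = (1/2)(6) = 3

3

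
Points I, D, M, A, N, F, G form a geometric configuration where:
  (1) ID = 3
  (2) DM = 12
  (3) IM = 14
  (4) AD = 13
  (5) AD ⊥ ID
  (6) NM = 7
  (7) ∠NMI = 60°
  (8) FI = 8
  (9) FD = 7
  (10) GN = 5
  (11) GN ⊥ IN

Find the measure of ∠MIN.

Step 1: By the law of cosines on triangle IMN: IN² = 14² + 7² − 2·14·7·cos(60°) = 147, so IN = 7·√3.
Step 2: By the inverse law of cosines on triangle MIN: cos(∠MIN) = (14² + (7·√3)² − 7²) / (2·14·7·√3) = 294/339.48 = 0.866, so ∠MIN = 30°.

Therefore, the measure of angle ∠MIN = 30°.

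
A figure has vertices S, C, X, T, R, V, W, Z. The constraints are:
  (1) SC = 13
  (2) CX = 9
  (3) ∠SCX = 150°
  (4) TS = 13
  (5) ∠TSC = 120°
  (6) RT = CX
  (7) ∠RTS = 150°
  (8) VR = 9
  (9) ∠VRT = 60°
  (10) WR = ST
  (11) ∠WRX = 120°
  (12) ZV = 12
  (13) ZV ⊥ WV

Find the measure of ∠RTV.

From the given relations: RT = CX = 9.
Step 1: By the law of cosines on triangle TRV: TV² = 9² + 9² − 2·9·9·cos(60°) = 81, so TV = 9.
Step 2: By the inverse law of cosines on triangle RTV: cos(∠RTV) = (9² + 9² − 9²) / (2·9·9) = 81/162 = 0.5, so ∠RTV = 60°.

Therefore, the measure of angle ∠RTV = 60°.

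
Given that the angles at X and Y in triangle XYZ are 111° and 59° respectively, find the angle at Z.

Let angle Z = x. Then 111 + 59 + x = 180.
x = 180 - 170 = 10 degrees.

10 degrees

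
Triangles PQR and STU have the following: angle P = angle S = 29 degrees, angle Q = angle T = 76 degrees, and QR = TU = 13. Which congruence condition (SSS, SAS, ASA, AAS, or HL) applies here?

The given information provides:
angle P = angle S = 29 degrees, angle Q = angle T = 76 degrees, and QR = TU = 13
This matches the AAS congruence theorem.
Two pairs of corresponding angles and a non-included side are equal (Angle-Angle-Side).

AAS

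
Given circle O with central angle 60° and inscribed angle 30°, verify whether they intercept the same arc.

By the inscribed angle theorem, if both angles subtend the same arc, the inscribed angle must be half the central angle.
Half of 60° = 30°, which equals the given inscribed angle of 30°.
Therefore, yes, they correspond to the same arc.

Yes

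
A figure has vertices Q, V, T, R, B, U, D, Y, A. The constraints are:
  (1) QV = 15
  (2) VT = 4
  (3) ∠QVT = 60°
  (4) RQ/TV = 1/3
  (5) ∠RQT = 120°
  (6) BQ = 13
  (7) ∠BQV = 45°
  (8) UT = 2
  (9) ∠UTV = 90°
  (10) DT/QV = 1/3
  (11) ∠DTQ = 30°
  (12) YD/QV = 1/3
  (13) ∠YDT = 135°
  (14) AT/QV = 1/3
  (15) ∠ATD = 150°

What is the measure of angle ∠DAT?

From the given relations: AT = 1/3·QV = 1/3·15 = 5; DT = 1/3·QV = 1/3·15 = 5.
Step 1: By the law of cosines on triangle ATD: AD² = 5² + 5² − 2·5·5·cos(150°) = 93.3, so AD ≈ 9.66.
Step 2: By the inverse law of cosines on triangle DAT: cos(∠DAT) = (9.66² + 5² − 5²) / (2·9.66·5) = 93.3/96.59 = 0.9659, so ∠DAT = 15°.

Therefore, the measure of angle ∠DAT = 15°.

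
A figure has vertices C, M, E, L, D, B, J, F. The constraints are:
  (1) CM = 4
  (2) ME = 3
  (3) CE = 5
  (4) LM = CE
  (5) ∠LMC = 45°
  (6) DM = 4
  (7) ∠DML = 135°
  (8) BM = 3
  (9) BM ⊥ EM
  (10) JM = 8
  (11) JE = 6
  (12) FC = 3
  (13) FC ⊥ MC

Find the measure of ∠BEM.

Step 1: By the law of cosines on triangle EMB: EB² = 3² + 3² − 2·3·3·cos(90°) = 18, so EB = 3·√2.
Step 2: By the inverse law of cosines on triangle BEM: cos(∠BEM) = ((3·√2)² + 3² − 3²) / (2·3·√2·3) = 18/25.46 = 0.7071, so ∠BEM = 45°.

Therefore, the measure of angle ∠BEM = 45°.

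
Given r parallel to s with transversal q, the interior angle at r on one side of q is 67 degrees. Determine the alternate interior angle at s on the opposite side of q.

Alternate interior angles formed by parallel lines and a transversal are equal.
The given angle is 67 degrees.
The alternate interior angle = 67 degrees.

67 degrees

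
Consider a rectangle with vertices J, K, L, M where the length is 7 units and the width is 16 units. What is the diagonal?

A rectangle's diagonal splits it into two right triangles, with the diagonal as the hypotenuse.
By the Pythagorean theorem, d^2 = 7^2 + 16^2 = 305.
Therefore d = sqrt(305).

sqrt(305)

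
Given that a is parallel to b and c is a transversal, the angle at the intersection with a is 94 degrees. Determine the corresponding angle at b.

When a transversal crosses parallel lines, angles in the same position at each intersection are called corresponding angles.
These are always equal, so the answer is 94 degrees.

94 degrees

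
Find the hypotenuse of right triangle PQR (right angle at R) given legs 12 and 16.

PQ = sqrt(12^2 + 16^2) = sqrt(400) = 20

20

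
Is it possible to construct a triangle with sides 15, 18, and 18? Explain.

Sort the sides: 15, 18, 18.
It suffices to check that the sum of the two smallest exceeds the largest:
15 + 18 = 33 > 18. ✓
Yes, a valid triangle can be formed.

Yes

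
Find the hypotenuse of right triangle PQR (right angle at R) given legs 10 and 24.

By the Pythagorean theorem: PQ^2 = PR^2 + QR^2
PQ^2 = 10^2 + 24^2 = 100 + 576 = 676
PQ = sqrt(676) = 26

26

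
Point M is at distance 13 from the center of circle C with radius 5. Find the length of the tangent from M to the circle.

tangent = √(d² - r²) = √(13² - 5²) = √(169 - 25) = √144 = 12

12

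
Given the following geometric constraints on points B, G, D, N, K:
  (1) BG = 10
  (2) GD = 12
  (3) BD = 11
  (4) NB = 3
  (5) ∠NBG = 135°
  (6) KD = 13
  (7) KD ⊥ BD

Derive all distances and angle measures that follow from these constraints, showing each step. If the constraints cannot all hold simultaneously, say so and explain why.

The constraints are consistent.

Step 1: From BD = 11, DK = 13, and ∠BDK = 90°, by the law of cosines:
  BK² = BD² + DK² - 2·BD·DK·cos(90°) = 121 + 169 - 0 = 290
  BK ≈ 17.03

Step 2: From GB = 10, BN = 3, and ∠GBN = 135°, by the law of cosines:
  GN² = GB² + BN² - 2·GB·BN·cos(135°) = 100 + 9 + 42.43 = 151.4
  GN ≈ 12.31

Step 3: From BD = 11, BG = 10, DG = 12, by the inverse law of cosines:
  cos(∠DBG) = (BD² + BG² - DG²) / (2·BD·BG)
  ∠DBG = 69.51°

Step 4: From GB = 10, GD = 12, BD = 11, by the inverse law of cosines:
  cos(∠BGD) = (GB² + GD² - BD²) / (2·GB·GD)
  ∠BGD = 59.17°

Step 5: From DB = 11, DG = 12, BG = 10, by the inverse law of cosines:
  cos(∠BDG) = (DB² + DG² - BG²) / (2·DB·DG)
  ∠BDG = 51.32°

Step 6: From BD = 11, BK = 17.03, DK = 13, by the inverse law of cosines:
  cos(∠DBK) = (BD² + BK² - DK²) / (2·BD·BK)
  ∠DBK = 49.76°

Step 7: From GB = 10, GN = 12.31, BN = 3, by the inverse law of cosines:
  cos(∠BGN) = (GB² + GN² - BN²) / (2·GB·GN)
  ∠BGN = 9.93°

Step 8: From NB = 3, NG = 12.31, BG = 10, by the inverse law of cosines:
  cos(∠BNG) = (NB² + NG² - BG²) / (2·NB·NG)
  ∠BNG = 35.07°

Step 9: From KB = 17.03, KD = 13, BD = 11, by the inverse law of cosines:
  cos(∠BKD) = (KB² + KD² - BD²) / (2·KB·KD)
  ∠BKD = 40.24°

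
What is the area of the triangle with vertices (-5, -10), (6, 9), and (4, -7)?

Shoelace: Area = (1/2)|-5(9--7) + 6(-7--10) + 4(-10-9)| = (1/2)(138) = 69

69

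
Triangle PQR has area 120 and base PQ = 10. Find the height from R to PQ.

Area = (1/2) * base * height
height = 2 * Area / base
height = 2 * 120 / 10
height = 240 / 10
height = 24

24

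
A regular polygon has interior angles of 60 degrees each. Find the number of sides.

Exterior angle = 180 - 60 = 120. n = 360 / 120 = 3.

3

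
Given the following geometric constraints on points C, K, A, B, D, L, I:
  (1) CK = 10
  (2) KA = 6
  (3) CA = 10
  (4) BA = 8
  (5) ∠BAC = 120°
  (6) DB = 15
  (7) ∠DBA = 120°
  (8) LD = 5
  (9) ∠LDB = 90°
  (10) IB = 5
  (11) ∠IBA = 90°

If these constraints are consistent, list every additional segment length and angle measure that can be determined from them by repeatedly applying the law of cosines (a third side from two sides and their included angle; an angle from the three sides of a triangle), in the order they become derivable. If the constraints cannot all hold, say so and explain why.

The constraints are consistent. Derivable facts, in order:
After 1 step:
- AD ≈ 20.22
- AI = √89
- BL = 5·√10
- CB = 2·√61
- ∠ACK = 34.92°
- ∠AKC = 72.54°
- ∠CAK = 72.54°
After 2 steps:
- ∠ABC = 33.67°
- ∠ACB = 26.33°
- ∠ADB = 20.03°
- ∠AIB = 57.99°
- ∠BAD = 39.97°
- ∠BAI = 32.01°
- ∠BLD = 71.57°
- ∠DBL = 18.43°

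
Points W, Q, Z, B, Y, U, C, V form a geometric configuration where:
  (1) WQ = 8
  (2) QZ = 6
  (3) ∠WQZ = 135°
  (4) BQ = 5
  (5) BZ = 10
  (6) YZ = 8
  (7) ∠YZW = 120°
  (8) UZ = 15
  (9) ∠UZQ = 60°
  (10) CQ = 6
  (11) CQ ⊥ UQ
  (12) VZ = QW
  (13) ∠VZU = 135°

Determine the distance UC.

Step 1: By the law of cosines on triangle UZQ: UQ² = 15² + 6² − 2·15·6·cos(60°) = 171, so UQ = 3·√19.
Step 2: By the law of cosines on triangle UQC: UC² = (3·√19)² + 6² − 2·3·√19·6·cos(90°) = 207, so UC = 3·√23.

Therefore, the length of UC = 3·√23.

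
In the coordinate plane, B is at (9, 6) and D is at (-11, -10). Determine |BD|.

The horizontal distance is |-11 - 9| = 20 and the vertical distance is |-10 - 6| = 16.
By the Pythagorean theorem, d = sqrt(20^2 + 16^2) = sqrt(656) = 4*sqrt(41).

4*sqrt(41)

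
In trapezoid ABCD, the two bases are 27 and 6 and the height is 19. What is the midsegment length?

midsegment = (27 + 6) / 2 = 33 / 2 = 33/2

33/2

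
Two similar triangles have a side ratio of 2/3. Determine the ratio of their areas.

Area ratio = (side ratio)^2 = (2/3)^2 = 4:9.

4:9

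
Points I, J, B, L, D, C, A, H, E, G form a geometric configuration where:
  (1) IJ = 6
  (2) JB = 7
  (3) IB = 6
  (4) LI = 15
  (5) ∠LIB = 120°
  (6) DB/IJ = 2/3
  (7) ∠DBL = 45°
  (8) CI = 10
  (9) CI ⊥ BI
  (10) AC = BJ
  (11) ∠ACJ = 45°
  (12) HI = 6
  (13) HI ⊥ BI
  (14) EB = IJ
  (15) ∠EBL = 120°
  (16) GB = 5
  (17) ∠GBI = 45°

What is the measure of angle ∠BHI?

Step 1: By the law of cosines on triangle HIB: HB² = 6² + 6² − 2·6·6·cos(90°) = 72, so HB = 6·√2.
Step 2: By the inverse law of cosines on triangle BHI: cos(∠BHI) = ((6·√2)² + 6² − 6²) / (2·6·√2·6) = 72/101.82 = 0.7071, so ∠BHI = 45°.

Therefore, the measure of angle ∠BHI = 45°.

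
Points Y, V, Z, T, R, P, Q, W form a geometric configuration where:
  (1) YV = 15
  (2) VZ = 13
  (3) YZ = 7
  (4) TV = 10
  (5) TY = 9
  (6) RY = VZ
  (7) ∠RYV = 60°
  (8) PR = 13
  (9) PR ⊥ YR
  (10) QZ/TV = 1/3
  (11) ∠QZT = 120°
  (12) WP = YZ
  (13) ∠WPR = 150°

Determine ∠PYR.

From the given relations: RY = VZ = 13.
Step 1: By the law of cosines on triangle YRP: YP² = 13² + 13² − 2·13·13·cos(90°) = 338, so YP = 13·√2.
Step 2: By the inverse law of cosines on triangle PYR: cos(∠PYR) = ((13·√2)² + 13² − 13²) / (2·13·√2·13) = 338/478 = 0.7071, so ∠PYR = 45°.

Therefore, the measure of angle ∠PYR = 45°.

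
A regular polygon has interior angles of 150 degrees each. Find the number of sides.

The exterior angle is the supplement of the interior angle: 180 - 150 = 30 degrees.
Since the exterior angles of any convex polygon sum to 360 degrees, the number of sides is 360 / 30 = 12.

12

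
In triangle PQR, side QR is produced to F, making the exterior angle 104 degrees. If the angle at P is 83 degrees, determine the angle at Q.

angle Q = 104 - 83 = 21 degrees (exterior angle theorem).

21 degrees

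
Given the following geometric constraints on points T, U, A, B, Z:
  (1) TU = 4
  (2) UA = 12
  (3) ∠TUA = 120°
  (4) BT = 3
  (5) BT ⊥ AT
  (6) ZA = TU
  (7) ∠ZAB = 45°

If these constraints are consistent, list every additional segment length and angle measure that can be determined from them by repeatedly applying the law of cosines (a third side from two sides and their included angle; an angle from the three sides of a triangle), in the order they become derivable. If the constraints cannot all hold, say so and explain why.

The constraints are consistent. Derivable facts, in order:
After 1 step:
- TA = 4·√13
After 2 steps:
- AB ≈ 14.73
- ∠ATU = 46.1°
- ∠TAU = 13.9°
After 3 steps:
- BZ ≈ 12.23
- ∠ABT = 78.25°
- ∠BAT = 11.75°
After 4 steps:
- ∠ABZ = 13.37°
- ∠AZB = 121.63°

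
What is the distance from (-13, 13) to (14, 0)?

d = sqrt((27)^2 + (-13)^2) = sqrt(898)

sqrt(898)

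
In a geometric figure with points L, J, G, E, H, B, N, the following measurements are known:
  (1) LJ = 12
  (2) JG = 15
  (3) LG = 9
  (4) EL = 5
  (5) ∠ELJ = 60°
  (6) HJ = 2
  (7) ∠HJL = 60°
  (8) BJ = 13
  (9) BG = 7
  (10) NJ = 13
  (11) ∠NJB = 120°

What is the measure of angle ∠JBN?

Step 1: By the law of cosines on triangle BJN: BN² = 13² + 13² − 2·13·13·cos(120°) = 507, so BN = 13·√3.
Step 2: By the inverse law of cosines on triangle JBN: cos(∠JBN) = (13² + (13·√3)² − 13²) / (2·13·13·√3) = 507/585.43 = 0.866, so ∠JBN = 30°.

Therefore, the measure of angle ∠JBN = 30°.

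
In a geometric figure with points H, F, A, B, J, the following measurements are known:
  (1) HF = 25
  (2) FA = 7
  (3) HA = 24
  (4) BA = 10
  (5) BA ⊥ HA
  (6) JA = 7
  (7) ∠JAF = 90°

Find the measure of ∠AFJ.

Step 1: By the law of cosines on triangle FAJ: FJ² = 7² + 7² − 2·7·7·cos(90°) = 98, so FJ = 7·√2.
Step 2: By the inverse law of cosines on triangle AFJ: cos(∠AFJ) = (7² + (7·√2)² − 7²) / (2·7·7·√2) = 98/138.59 = 0.7071, so ∠AFJ = 45°.

Therefore, the measure of angle ∠AFJ = 45°.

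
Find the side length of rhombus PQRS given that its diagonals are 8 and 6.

Half-diagonals are 4 and 3. side = sqrt(4^2 + 3^2) = sqrt(25) = 5

5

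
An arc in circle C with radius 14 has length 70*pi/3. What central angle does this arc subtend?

Arc length L = 2πr × θ/360, so θ = 360L / (2πr).
θ = 360 × 70*pi/3 / (2π × 14)
θ = 300°
θ = 300°

300°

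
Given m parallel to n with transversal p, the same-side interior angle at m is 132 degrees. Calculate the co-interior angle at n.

Co-interior (same-side interior) angles are between the parallel lines on the same side of the transversal.
Unlike corresponding or alternate interior angles, they are supplementary rather than equal.
So the angle = 180 - 132 = 48 degrees.

48 degrees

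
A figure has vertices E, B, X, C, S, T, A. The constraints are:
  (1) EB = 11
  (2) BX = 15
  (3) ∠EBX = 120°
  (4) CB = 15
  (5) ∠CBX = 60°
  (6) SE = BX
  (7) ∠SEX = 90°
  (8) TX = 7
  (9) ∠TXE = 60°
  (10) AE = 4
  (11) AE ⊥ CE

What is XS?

From the given relations: SE = BX = 15.
Step 1: By the law of cosines on triangle EBX: EX² = 11² + 15² − 2·11·15·cos(120°) = 511, so EX ≈ 22.61.
Step 2: By the law of cosines on triangle XES: XS² = 22.61² + 15² − 2·22.61·15·cos(90°) = 736, so XS = 4·√46.

Therefore, the length of XS = 4·√46.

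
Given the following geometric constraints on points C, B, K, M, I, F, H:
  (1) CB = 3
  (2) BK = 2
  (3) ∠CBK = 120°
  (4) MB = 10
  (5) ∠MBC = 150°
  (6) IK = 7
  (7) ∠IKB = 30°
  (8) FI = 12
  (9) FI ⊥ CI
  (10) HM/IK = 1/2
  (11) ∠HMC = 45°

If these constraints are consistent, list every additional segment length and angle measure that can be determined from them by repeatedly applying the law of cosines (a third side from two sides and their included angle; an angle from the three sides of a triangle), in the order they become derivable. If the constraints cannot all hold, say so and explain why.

The constraints are consistent. Derivable facts, in order:
After 1 step:
- BI ≈ 5.36
- CK = √19
- CM ≈ 12.69
After 2 steps:
- CH ≈ 10.51
- ∠BCK = 23.41°
- ∠BCM = 23.21°
- ∠BIK = 10.75°
- ∠BKC = 36.59°
- ∠BMC = 6.79°
- ∠IBK = 139.25°
After 3 steps:
- ∠CHM = 121.38°
- ∠HCM = 13.62°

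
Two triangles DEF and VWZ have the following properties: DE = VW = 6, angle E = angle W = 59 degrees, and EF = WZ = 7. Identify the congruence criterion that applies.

Consider the given information: DE = VW = 6, angle E = angle W = 59 degrees, and EF = WZ = 7
This is not ASA or HL: ASA requires two angles and the side between them. HL only applies to right triangles with matching hypotenuse and leg.
The correct criterion is SAS. Two pairs of corresponding sides and the included angle are equal (Side-Angle-Side).

SAS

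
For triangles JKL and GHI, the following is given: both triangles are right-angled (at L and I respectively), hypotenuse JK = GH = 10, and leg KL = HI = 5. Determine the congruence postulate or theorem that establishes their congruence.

The given information matches HL: The hypotenuse and one leg of two right triangles are equal (Hypotenuse-Leg).

HL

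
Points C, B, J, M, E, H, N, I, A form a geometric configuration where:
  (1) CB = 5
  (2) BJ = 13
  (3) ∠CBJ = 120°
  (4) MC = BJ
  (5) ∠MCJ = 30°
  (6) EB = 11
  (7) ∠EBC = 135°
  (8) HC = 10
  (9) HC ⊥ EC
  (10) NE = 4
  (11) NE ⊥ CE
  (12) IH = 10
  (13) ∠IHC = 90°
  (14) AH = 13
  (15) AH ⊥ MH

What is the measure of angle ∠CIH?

Step 1: By the law of cosines on triangle IHC: IC² = 10² + 10² − 2·10·10·cos(90°) = 200, so IC = 10·√2.
Step 2: By the inverse law of cosines on triangle CIH: cos(∠CIH) = ((10·√2)² + 10² − 10²) / (2·10·√2·10) = 200/282.84 = 0.7071, so ∠CIH = 45°.

Therefore, the measure of angle ∠CIH = 45°.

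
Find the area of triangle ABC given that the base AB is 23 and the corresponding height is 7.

Area = (1/2)(23)(7) = 161/2

161/2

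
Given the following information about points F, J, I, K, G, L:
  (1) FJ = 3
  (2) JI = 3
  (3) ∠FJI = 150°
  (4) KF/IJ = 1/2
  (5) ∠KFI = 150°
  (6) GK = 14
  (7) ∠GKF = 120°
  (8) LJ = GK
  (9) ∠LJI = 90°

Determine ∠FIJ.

Step 1: By the law of cosines on triangle IJF: IF² = 3² + 3² − 2·3·3·cos(150°) = 33.59, so IF ≈ 5.8.
Step 2: By the inverse law of cosines on triangle FIJ: cos(∠FIJ) = (5.8² + 3² − 3²) / (2·5.8·3) = 33.59/34.77 = 0.9659, so ∠FIJ = 15°.

Therefore, the measure of angle ∠FIJ = 15°.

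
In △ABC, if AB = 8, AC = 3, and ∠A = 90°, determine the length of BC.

The included angle is 90°, so the triangle is right-angled at A. The opposite side BC is the hypotenuse.
By the Pythagorean theorem: BC = sqrt(8^2 + 3^2) = sqrt(73) = sqrt(73).

sqrt(73)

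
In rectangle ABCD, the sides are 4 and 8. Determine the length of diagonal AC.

d = sqrt(4^2 + 8^2) = sqrt(80) = 4*sqrt(5)

4*sqrt(5)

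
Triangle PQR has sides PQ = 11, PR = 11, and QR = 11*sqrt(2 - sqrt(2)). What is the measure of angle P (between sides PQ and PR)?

cos(P) = (11² + 11² - (11*sqrt(2 - sqrt(2)))²) / (2 × 11 × 11) = sqrt(2)/2, so P = arccos(sqrt(2)/2) = 45°.

45°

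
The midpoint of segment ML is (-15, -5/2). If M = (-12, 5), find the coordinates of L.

Using the midpoint formula: M = ((x1 + x2)/2, (y1 + y2)/2)
We know M = (-15, -5/2) and M = (-12, 5)
For x: -15 = (-12 + x2)/2, so x2 = 2*-15 - -12 = -18
For y: -5/2 = (5 + y2)/2, so y2 = 2*-5/2 - 5 = -10
L = (-18, -10)

(-18, -10)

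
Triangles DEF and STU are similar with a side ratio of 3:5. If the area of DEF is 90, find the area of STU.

Area ratio = (3/5)^2 = 9/25. Area of STU = 90 * 25/9 = 250.

250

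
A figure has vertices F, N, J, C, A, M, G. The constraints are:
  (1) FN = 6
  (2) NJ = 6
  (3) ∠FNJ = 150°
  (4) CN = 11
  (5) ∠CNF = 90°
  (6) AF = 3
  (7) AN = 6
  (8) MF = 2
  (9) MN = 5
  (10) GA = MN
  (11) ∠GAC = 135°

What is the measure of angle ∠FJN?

Step 1: By the law of cosines on triangle JNF: JF² = 6² + 6² − 2·6·6·cos(150°) = 134.35, so JF ≈ 11.59.
Step 2: By the inverse law of cosines on triangle FJN: cos(∠FJN) = (11.59² + 6² − 6²) / (2·11.59·6) = 134.35/139.09 = 0.9659, so ∠FJN = 15°.

Therefore, the measure of angle ∠FJN = 15°.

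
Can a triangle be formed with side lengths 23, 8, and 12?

Check the triangle inequality: 8 + 12 = 20 ≤ 23.
Since the sum of two sides does not exceed the third, no triangle can be formed.

No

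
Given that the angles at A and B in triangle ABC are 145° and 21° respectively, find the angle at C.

angle C = 180 - 145 - 21 = 14 degrees.

14 degrees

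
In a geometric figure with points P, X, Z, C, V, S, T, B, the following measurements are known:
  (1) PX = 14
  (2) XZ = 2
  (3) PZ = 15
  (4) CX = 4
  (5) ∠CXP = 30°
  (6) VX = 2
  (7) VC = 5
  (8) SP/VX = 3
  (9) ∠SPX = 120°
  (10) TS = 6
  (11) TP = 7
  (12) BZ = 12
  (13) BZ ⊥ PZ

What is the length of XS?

From the given relations: SP = 3·VX = 3·2 = 6.
Step 1: By the law of cosines on triangle XPS: XS² = 14² + 6² − 2·14·6·cos(120°) = 316, so XS = 2·√79.

Therefore, the length of XS = 2·√79.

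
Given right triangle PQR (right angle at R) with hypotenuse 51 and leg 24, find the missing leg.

QR = sqrt(51^2 - 24^2) = sqrt(2025) = 45

45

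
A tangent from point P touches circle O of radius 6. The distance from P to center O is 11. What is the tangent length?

tangent = √(d² - r²) = √(11² - 6²) = √(121 - 36) = √85 = sqrt(85)

sqrt(85)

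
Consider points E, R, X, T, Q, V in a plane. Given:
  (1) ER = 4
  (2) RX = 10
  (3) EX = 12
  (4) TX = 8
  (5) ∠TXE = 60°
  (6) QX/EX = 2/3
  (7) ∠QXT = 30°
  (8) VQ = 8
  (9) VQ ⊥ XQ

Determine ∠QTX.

From the given relations: QX = 2/3·EX = 2/3·12 = 8.
Step 1: By the law of cosines on triangle TXQ: TQ² = 8² + 8² − 2·8·8·cos(30°) = 17.15, so TQ ≈ 4.14.
Step 2: By the inverse law of cosines on triangle QTX: cos(∠QTX) = (4.14² + 8² − 8²) / (2·4.14·8) = 17.15/66.26 = 0.2588, so ∠QTX = 75°.

Therefore, the measure of angle ∠QTX = 75°.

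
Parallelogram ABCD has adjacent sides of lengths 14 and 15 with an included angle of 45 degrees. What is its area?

Area = 14 * 15 * sin(45°) = 210 * sqrt(2)/2 = 105*sqrt(2)

105*sqrt(2)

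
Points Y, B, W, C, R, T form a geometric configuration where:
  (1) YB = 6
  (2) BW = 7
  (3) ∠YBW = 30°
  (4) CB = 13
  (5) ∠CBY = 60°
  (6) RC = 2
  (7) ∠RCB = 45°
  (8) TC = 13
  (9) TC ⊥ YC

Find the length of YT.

Step 1: By the law of cosines on triangle CBY: CY² = 13² + 6² − 2·13·6·cos(60°) = 127, so CY = √127.
Step 2: By the law of cosines on triangle YCT: YT² = √127² + 13² − 2·√127·13·cos(90°) = 296, so YT = 2·√74.

Therefore, the length of YT = 2·√74.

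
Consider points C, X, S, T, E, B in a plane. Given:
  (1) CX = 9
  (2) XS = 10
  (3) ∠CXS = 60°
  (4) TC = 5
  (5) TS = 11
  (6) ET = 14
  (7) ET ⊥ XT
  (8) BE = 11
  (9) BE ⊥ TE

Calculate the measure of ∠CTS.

Step 1: By the law of cosines on triangle CXS: CS² = 9² + 10² − 2·9·10·cos(60°) = 91, so CS = √91.
Step 2: By the inverse law of cosines on triangle CTS: cos(∠CTS) = (5² + 11² − √91²) / (2·5·11) = 55/110 = 0.5, so ∠CTS = 60°.

Therefore, the measure of angle ∠CTS = 60°.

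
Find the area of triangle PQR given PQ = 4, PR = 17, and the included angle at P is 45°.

Area = (1/2)(4)(17) sin(45°) = (1/2)(4)(17)(sqrt(2)/2) = 17*sqrt(2)

17*sqrt(2)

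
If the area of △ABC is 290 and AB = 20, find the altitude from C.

Area = (1/2) * base * height
height = 2 * Area / base
height = 2 * 290 / 20
height = 580 / 20
height = 29

29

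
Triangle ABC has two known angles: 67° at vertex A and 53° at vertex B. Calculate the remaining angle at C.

By the triangle angle sum property, the three interior angles of any triangle add up to 180°.
We know angle A = 67° and angle B = 53°, so their sum is 120°.
Therefore angle C = 180° - 120° = 60°.

60 degrees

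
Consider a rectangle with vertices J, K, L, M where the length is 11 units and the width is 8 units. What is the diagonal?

d = sqrt(11^2 + 8^2) = sqrt(185)

sqrt(185)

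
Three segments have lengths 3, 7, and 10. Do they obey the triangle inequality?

Check the triangle inequality: 3 + 7 = 10 ≤ 10.
Since the sum of two sides does not exceed the third, no triangle can be formed.

No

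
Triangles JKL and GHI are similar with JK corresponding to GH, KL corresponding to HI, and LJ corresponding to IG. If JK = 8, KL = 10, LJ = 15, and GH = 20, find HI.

Since the triangles are similar, the ratio of corresponding sides is constant.
Scale factor k = GH / JK = 20 / 8 = 5/2
HI = k * KL = 5/2 * 10 = 25

25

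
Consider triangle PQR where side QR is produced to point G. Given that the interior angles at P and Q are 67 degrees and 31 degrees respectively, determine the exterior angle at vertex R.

The interior angle at R is 180 - 67 - 31 = 82 degrees.
The exterior angle and interior angle at R are supplementary:
Exterior angle = 180 - 82 = 98 degrees.

98 degrees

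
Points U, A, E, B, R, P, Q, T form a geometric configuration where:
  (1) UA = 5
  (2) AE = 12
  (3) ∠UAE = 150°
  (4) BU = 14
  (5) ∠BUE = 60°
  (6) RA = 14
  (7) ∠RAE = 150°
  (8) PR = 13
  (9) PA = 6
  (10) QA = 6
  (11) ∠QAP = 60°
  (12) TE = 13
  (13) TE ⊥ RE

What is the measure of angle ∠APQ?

Step 1: By the law of cosines on triangle PAQ: PQ² = 6² + 6² − 2·6·6·cos(60°) = 36, so PQ = 6.
Step 2: By the inverse law of cosines on triangle APQ: cos(∠APQ) = (6² + 6² − 6²) / (2·6·6) = 36/72 = 0.5, so ∠APQ = 60°.

Therefore, the measure of angle ∠APQ = 60°.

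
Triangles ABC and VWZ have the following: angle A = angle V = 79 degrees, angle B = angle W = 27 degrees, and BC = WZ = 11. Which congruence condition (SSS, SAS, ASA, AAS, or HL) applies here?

The given information provides:
angle A = angle V = 79 degrees, angle B = angle W = 27 degrees, and BC = WZ = 11
This matches the AAS congruence theorem.
Two pairs of corresponding angles and a non-included side are equal (Angle-Angle-Side).

AAS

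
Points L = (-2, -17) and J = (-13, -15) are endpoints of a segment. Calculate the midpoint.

The midpoint is the point halfway along the segment.
Move half the horizontal distance: -2 + (-13 - -2)/2 = -2 + -11/2 = -15/2
Move half the vertical distance: -17 + (-15 - -17)/2 = -17 + 2/2 = -16
Midpoint = (-15/2, -16)

(-15/2, -16)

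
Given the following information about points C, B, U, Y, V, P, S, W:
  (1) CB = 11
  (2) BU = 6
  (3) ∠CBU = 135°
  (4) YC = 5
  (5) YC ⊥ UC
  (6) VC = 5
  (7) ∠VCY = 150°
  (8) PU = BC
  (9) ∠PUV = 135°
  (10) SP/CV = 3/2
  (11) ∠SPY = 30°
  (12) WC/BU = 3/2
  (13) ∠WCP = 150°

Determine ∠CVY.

Step 1: By the law of cosines on triangle VCY: VY² = 5² + 5² − 2·5·5·cos(150°) = 93.3, so VY ≈ 9.66.
Step 2: By the inverse law of cosines on triangle CVY: cos(∠CVY) = (5² + 9.66² − 5²) / (2·5·9.66) = 93.3/96.59 = 0.9659, so ∠CVY = 15°.

Therefore, the measure of angle ∠CVY = 15°.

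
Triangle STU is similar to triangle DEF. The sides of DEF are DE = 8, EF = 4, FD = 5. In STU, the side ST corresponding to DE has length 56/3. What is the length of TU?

k = 56/3/8 = 7/3. TU = 7/3 * 4 = 28/3.

28/3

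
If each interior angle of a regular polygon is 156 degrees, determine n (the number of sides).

The exterior angle is the supplement of the interior angle: 180 - 156 = 24 degrees.
Since the exterior angles of any convex polygon sum to 360 degrees, the number of sides is 360 / 24 = 15.

15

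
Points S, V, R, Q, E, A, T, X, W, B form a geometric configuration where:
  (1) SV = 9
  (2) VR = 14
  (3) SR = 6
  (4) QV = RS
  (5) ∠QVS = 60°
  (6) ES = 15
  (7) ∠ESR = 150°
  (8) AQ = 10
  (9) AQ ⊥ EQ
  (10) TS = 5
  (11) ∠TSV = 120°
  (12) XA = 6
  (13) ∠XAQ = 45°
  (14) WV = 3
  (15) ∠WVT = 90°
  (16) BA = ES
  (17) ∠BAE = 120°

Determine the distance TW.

Step 1: By the law of cosines on triangle VST: VT² = 9² + 5² − 2·9·5·cos(120°) = 151, so VT = √151.
Step 2: By the law of cosines on triangle TVW: TW² = √151² + 3² − 2·√151·3·cos(90°) = 160, so TW = 4·√10.

Therefore, the length of TW = 4·√10.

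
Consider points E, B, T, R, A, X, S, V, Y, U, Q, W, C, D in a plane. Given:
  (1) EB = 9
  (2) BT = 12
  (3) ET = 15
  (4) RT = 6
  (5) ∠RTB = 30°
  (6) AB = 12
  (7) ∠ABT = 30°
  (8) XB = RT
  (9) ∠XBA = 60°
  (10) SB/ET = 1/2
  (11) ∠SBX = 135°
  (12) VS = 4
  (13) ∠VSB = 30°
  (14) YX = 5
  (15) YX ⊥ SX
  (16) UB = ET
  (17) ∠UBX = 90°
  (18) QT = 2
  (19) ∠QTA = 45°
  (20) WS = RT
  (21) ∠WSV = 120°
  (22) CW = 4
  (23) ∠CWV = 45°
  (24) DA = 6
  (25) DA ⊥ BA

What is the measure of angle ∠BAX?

From the given relations: XB = RT = 6.
Step 1: By the law of cosines on triangle ABX: AX² = 12² + 6² − 2·12·6·cos(60°) = 108, so AX = 6·√3.
Step 2: By the inverse law of cosines on triangle BAX: cos(∠BAX) = (12² + (6·√3)² − 6²) / (2·12·6·√3) = 216/249.42 = 0.866, so ∠BAX = 30°.

Therefore, the measure of angle ∠BAX = 30°.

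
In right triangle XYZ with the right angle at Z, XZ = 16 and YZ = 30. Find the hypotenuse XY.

By the Pythagorean theorem: XY^2 = XZ^2 + YZ^2
XY^2 = 16^2 + 30^2 = 256 + 900 = 1156
XY = sqrt(1156) = 34

34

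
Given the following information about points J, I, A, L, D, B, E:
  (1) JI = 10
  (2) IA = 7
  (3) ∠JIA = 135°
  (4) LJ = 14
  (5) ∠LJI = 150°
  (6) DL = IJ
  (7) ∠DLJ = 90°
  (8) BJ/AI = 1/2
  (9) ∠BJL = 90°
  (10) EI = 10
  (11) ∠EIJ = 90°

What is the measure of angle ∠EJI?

Step 1: By the law of cosines on triangle JIE: JE² = 10² + 10² − 2·10·10·cos(90°) = 200, so JE = 10·√2.
Step 2: By the inverse law of cosines on triangle EJI: cos(∠EJI) = ((10·√2)² + 10² − 10²) / (2·10·√2·10) = 200/282.84 = 0.7071, so ∠EJI = 45°.

Therefore, the measure of angle ∠EJI = 45°.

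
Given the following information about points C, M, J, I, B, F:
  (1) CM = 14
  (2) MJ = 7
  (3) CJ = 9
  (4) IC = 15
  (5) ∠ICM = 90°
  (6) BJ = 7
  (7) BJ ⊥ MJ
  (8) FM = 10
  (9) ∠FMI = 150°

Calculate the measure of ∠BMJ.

Step 1: By the law of cosines on triangle MJB: MB² = 7² + 7² − 2·7·7·cos(90°) = 98, so MB = 7·√2.
Step 2: By the inverse law of cosines on triangle BMJ: cos(∠BMJ) = ((7·√2)² + 7² − 7²) / (2·7·√2·7) = 98/138.59 = 0.7071, so ∠BMJ = 45°.

Therefore, the measure of angle ∠BMJ = 45°.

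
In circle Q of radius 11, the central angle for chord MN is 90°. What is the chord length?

Chord = 2(11) sin(45°) = 11*sqrt(2)

11*sqrt(2)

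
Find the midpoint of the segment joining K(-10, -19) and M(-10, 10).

The midpoint is the average of the coordinates:
x: (-10 + -10)/2 = -10
y: (-19 + 10)/2 = -9/2
Midpoint = (-10, -9/2)

(-10, -9/2)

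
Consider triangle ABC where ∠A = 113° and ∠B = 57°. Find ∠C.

By the triangle angle sum property, the three interior angles of any triangle add up to 180°.
We know angle A = 113° and angle B = 57°, so their sum is 170°.
Therefore angle C = 180° - 170° = 10°.

10 degrees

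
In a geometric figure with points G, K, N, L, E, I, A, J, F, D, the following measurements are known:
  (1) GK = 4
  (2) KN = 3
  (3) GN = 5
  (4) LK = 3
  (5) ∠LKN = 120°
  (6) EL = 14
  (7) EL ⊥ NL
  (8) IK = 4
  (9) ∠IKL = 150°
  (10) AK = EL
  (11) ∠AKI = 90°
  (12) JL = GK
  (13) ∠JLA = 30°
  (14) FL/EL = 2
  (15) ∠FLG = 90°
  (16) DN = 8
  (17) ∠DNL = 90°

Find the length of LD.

Step 1: By the law of cosines on triangle LKN: LN² = 3² + 3² − 2·3·3·cos(120°) = 27, so LN = 3·√3.
Step 2: By the law of cosines on triangle LND: LD² = (3·√3)² + 8² − 2·3·√3·8·cos(90°) = 91, so LD = √91.

Therefore, the length of LD = √91.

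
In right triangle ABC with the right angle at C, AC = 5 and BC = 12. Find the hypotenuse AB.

AB = sqrt(5^2 + 12^2) = sqrt(169) = 13

13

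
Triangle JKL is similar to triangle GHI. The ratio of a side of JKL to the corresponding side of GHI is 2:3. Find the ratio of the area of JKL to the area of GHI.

Area scales with the square of linear dimensions. If every length is multiplied by 2/3, then the area is multiplied by (2/3)^2 = 4/9.
The area ratio is 4:9.

4:9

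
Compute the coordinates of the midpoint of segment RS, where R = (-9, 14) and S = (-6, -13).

M = ((x₁ + x₂)/2, (y₁ + y₂)/2)
= ((-9 + -6)/2, (14 + -13)/2)
= (-15/2, 1/2) = (-15/2, 1/2)

(-15/2, 1/2)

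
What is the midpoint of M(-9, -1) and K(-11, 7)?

The midpoint is the average of the coordinates:
x: (-9 + -11)/2 = -10
y: (-1 + 7)/2 = 3
Midpoint = (-10, 3)

(-10, 3)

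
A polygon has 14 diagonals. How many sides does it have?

Using d = n(n - 3)/2, we solve 14 = n(n - 3)/2.
So n(n - 3) = 28.
Testing n = 7: 7 * 4 = 28 = 28. Correct.
The polygon has 7 sides.

7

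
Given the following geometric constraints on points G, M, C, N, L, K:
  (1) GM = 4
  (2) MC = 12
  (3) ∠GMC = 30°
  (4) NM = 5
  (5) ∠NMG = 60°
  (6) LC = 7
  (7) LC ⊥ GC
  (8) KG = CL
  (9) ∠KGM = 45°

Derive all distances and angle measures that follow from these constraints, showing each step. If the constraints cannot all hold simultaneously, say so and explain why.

The constraints are consistent.

From the given relations:
  KG = CL = 7

Step 1: From GM = 4, MC = 12, and ∠GMC = 30°, by the law of cosines:
  GC² = GM² + MC² - 2·GM·MC·cos(30°) = 16 + 144 - 83.14 = 76.86
  GC ≈ 8.77

Step 2: From GM = 4, MN = 5, and ∠GMN = 60°, by the law of cosines:
  GN² = GM² + MN² - 2·GM·MN·cos(60°) = 16 + 25 - 20 = 21
  GN = √21

Step 3: From MG = 4, GK = 7, and ∠MGK = 45°, by the law of cosines:
  MK² = MG² + GK² - 2·MG·GK·cos(45°) = 16 + 49 - 39.6 = 25.4
  MK ≈ 5.04

Step 4: From GC = 8.77, CL = 7, and ∠GCL = 90°, by the law of cosines:
  GL² = GC² + CL² - 2·GC·CL·cos(90°) = 76.86 + 49 - 0 = 125.9
  GL ≈ 11.22

Step 5: From GC = 8.77, GM = 4, CM = 12, by the inverse law of cosines:
  cos(∠CGM) = (GC² + GM² - CM²) / (2·GC·GM)
  ∠CGM = 136.81°

Step 6: From GM = 4, GN = √21, MN = 5, by the inverse law of cosines:
  cos(∠MGN) = (GM² + GN² - MN²) / (2·GM·GN)
  ∠MGN = 70.89°

Step 7: From MG = 4, MK = 5.04, GK = 7, by the inverse law of cosines:
  cos(∠GMK) = (MG² + MK² - GK²) / (2·MG·MK)
  ∠GMK = 100.86°

Step 8: From CG = 8.77, CM = 12, GM = 4, by the inverse law of cosines:
  cos(∠GCM) = (CG² + CM² - GM²) / (2·CG·CM)
  ∠GCM = 13.19°

Step 9: From NG = √21, NM = 5, GM = 4, by the inverse law of cosines:
  cos(∠GNM) = (NG² + NM² - GM²) / (2·NG·NM)
  ∠GNM = 49.11°

Step 10: From KG = 7, KM = 5.04, GM = 4, by the inverse law of cosines:
  cos(∠GKM) = (KG² + KM² - GM²) / (2·KG·KM)
  ∠GKM = 34.14°

Step 11: From GC = 8.77, GL = 11.22, CL = 7, by the inverse law of cosines:
  cos(∠CGL) = (GC² + GL² - CL²) / (2·GC·GL)
  ∠CGL = 38.61°

Step 12: From LC = 7, LG = 11.22, CG = 8.77, by the inverse law of cosines:
  cos(∠CLG) = (LC² + LG² - CG²) / (2·LC·LG)
  ∠CLG = 51.39°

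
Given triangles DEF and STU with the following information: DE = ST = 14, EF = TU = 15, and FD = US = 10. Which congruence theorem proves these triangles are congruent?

The given information provides:
DE = ST = 14, EF = TU = 15, and FD = US = 10
This matches the SSS congruence theorem.
All three pairs of corresponding sides are equal (Side-Side-Side).

SSS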